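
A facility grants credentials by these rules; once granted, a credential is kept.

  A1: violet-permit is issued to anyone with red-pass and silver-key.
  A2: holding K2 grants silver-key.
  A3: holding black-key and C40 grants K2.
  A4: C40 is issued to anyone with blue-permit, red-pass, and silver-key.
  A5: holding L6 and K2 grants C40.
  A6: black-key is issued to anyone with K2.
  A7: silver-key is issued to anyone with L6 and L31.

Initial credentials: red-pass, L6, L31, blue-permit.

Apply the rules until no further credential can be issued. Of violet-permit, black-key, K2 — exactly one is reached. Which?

violet-permit

Holding L6 and L31 grants silver-key (A7).
Holding red-pass and silver-key grants violet-permit (A1).
black-key would need K2 (A6), but K2 is never granted. K2 would need black-key and C40 (A3), but black-key is never granted.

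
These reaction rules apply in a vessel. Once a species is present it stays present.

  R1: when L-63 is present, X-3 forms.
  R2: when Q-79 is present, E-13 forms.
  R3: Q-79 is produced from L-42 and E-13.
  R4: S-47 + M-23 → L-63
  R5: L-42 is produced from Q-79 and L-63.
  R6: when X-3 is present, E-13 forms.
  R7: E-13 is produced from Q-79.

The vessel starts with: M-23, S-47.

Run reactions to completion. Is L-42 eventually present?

L-42 would need Q-79 and L-63 (R5), but Q-79 never forms.

No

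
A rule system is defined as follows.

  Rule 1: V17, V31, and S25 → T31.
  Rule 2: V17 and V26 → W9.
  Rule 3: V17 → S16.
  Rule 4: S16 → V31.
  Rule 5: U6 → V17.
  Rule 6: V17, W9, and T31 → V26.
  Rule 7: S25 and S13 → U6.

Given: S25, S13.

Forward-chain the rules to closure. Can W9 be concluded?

W9 would need V17 and V26 (Rule 2), but V26 is never established.

No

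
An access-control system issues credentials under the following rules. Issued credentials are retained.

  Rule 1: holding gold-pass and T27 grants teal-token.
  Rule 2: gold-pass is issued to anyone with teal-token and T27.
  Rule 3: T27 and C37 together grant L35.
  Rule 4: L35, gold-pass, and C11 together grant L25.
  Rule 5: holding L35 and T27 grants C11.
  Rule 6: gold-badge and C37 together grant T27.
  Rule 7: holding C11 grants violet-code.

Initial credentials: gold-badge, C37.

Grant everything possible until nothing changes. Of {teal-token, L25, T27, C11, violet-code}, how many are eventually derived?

Holding gold-badge and C37 grants T27 (Rule 6).
Holding T27 and C37 grants L35 (Rule 3).
Holding L35 and T27 grants C11 (Rule 5).
Holding C11 grants violet-code (Rule 7).
teal-token would need gold-pass and T27 (Rule 1), but gold-pass is never granted.
L25 would need L35, gold-pass, and C11 (Rule 4), but gold-pass is never granted.
T27: reached.
C11: reached.
violet-code: reached.
Reached: T27, C11, and violet-code — 3 of the 5.

3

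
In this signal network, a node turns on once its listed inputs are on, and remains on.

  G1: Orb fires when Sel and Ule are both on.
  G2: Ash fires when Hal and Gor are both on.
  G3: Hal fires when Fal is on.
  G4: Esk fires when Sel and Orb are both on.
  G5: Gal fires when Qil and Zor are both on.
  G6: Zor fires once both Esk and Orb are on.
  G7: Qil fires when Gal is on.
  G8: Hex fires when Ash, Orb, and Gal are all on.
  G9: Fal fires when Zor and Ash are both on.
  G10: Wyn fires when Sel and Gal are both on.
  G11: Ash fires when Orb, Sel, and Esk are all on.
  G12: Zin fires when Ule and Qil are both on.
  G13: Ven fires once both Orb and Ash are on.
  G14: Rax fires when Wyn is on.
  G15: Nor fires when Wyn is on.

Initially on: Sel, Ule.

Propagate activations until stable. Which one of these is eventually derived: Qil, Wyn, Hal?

G1: Sel and Ule on → Orb on.
G4: Sel and Orb on → Esk on.
G6: Esk and Orb on → Zor on.
G11: Orb, Sel, and Esk on → Ash on.
Zor and Ash are on, so Fal fires (G9).
G3: Fal on → Hal on.
Wyn would need Sel and Gal (G10), but Gal never turns on. Qil would need Gal (G7), but Gal never turns on.

Hal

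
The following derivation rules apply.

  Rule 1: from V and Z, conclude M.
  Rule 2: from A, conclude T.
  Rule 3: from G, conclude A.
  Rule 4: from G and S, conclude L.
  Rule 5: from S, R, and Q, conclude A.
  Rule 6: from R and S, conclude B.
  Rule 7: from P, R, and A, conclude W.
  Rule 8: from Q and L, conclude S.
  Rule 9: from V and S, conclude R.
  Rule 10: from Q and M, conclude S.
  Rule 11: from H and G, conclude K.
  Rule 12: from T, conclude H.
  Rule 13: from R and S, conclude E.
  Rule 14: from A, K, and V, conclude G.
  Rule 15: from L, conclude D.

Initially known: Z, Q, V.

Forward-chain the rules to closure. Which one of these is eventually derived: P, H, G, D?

H

V and Z hold, so M follows (Rule 1).
From Q and M, Rule 10 gives S.
From V and S, Rule 9 gives R.
From S, R, and Q, Rule 5 gives A.
A holds, so T follows (Rule 2).
T holds, so H follows (Rule 12).
D would need L (Rule 15), but L is never established. G would need A, K, and V (Rule 14), but K is never established. No rule produces P, and it is not given.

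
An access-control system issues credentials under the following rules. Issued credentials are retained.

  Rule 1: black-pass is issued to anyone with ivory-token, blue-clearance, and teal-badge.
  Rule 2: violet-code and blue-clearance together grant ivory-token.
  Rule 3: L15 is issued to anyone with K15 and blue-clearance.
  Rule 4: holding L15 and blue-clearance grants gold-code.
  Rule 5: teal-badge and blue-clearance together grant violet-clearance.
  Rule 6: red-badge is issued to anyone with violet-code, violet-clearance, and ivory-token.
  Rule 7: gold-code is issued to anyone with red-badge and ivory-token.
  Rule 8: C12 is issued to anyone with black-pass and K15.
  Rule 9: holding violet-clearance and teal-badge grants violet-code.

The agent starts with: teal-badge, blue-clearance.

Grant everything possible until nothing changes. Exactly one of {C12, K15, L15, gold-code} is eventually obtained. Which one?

gold-code

Holding teal-badge and blue-clearance grants violet-clearance (Rule 5).
Holding violet-clearance and teal-badge grants violet-code (Rule 9).
Holding violet-code and blue-clearance grants ivory-token (Rule 2).
Holding violet-code, violet-clearance, and ivory-token grants red-badge (Rule 6).
Holding red-badge and ivory-token grants gold-code (Rule 7).
C12 would need black-pass and K15 (Rule 8), but K15 is never granted. L15 would need K15 and blue-clearance (Rule 3), but K15 is never granted. No rule produces K15, and it is not given.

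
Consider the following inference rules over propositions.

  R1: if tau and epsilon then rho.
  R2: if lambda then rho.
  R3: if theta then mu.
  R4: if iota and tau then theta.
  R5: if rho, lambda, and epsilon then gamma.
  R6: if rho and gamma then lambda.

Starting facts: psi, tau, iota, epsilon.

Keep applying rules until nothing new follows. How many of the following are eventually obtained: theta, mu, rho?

tau and epsilon hold, so rho follows (R1).
From iota and tau, R4 gives theta.
From theta, R3 gives mu.
theta: reached.
mu: reached.
rho: reached.
All 3 are reached.

3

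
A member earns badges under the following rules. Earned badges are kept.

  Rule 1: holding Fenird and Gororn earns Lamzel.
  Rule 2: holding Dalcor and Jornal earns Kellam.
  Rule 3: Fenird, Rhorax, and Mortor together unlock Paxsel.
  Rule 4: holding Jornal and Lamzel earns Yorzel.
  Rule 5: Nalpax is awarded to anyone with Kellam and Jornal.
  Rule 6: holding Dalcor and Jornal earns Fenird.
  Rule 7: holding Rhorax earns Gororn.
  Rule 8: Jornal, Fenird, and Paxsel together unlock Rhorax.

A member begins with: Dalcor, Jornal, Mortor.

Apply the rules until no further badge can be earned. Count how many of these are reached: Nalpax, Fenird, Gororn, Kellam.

With Dalcor and Jornal, Kellam is earned (Rule 2).
With Dalcor and Jornal, Fenird is earned (Rule 6).
With Kellam and Jornal, Nalpax is earned (Rule 5).
Nalpax: reached.
Fenird: reached.
Gororn would need Rhorax (Rule 7), but Rhorax is never earned.
Kellam: reached.
Reached: Nalpax, Fenird, and Kellam — 3 of the 4.

3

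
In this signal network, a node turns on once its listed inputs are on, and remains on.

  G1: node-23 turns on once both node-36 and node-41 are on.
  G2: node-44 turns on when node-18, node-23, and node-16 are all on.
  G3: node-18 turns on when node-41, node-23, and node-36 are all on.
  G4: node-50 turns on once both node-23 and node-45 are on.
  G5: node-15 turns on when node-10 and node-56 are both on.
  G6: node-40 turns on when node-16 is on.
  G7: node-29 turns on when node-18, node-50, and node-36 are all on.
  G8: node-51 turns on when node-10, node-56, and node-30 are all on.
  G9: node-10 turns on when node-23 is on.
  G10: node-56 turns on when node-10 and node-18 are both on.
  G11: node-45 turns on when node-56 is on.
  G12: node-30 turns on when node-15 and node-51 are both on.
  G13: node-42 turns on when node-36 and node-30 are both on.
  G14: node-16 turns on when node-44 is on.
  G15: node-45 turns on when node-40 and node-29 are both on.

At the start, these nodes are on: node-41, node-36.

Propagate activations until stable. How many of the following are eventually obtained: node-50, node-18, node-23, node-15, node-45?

5

G1: node-36 and node-41 on → node-23 on.
G9: node-23 on → node-10 on.
node-41, node-23, and node-36 are on, so node-18 turns on (G3).
G10: node-10 and node-18 on → node-56 on.
G11: node-56 on → node-45 on.
node-10 and node-56 are on, so node-15 turns on (G5).
node-23 and node-45 are on, so node-50 turns on (G4).
node-50: reached.
node-18: reached.
node-23: reached.
node-15: reached.
node-45: reached.
All 5 are reached.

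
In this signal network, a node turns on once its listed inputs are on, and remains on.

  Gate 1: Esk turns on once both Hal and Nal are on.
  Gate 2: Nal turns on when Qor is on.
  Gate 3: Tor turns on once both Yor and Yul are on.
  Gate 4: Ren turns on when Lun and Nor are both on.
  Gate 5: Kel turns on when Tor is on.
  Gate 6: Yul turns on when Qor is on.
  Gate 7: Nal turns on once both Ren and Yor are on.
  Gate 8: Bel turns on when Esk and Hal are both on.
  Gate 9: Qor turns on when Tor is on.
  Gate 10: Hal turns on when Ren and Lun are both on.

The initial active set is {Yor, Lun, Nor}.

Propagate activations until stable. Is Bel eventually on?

Yes

Lun and Nor are on, so Ren turns on (Gate 4).
Ren and Yor are on, so Nal turns on (Gate 7).
Gate 10: Ren and Lun on → Hal on.
Gate 1: Hal and Nal on → Esk on.
Esk and Hal are on, so Bel turns on (Gate 8).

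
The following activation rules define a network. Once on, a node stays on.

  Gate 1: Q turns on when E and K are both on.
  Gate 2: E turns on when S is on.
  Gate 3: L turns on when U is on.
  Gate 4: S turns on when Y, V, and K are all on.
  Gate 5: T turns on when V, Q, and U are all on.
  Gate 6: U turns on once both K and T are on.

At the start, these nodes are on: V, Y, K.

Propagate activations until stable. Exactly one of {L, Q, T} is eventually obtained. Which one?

Y, V, and K are on, so S turns on (Gate 4).
S is on, so E turns on (Gate 2).
E and K are on, so Q turns on (Gate 1).
L would need U (Gate 3), but U never turns on. T would need V, Q, and U (Gate 5), but U never turns on.

Q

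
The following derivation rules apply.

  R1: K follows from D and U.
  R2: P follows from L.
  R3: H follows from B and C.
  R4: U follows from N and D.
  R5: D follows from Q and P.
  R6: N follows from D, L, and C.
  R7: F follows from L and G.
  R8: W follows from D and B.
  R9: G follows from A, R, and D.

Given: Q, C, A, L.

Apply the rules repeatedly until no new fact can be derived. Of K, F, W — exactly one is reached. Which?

K

From L, R2 gives P.
From Q and P, R5 gives D.
D, L, and C hold, so N follows (R6).
N and D hold, so U follows (R4).
D and U hold, so K follows (R1).
W would need D and B (R8), but B is never established. F would need L and G (R7), but G is never established.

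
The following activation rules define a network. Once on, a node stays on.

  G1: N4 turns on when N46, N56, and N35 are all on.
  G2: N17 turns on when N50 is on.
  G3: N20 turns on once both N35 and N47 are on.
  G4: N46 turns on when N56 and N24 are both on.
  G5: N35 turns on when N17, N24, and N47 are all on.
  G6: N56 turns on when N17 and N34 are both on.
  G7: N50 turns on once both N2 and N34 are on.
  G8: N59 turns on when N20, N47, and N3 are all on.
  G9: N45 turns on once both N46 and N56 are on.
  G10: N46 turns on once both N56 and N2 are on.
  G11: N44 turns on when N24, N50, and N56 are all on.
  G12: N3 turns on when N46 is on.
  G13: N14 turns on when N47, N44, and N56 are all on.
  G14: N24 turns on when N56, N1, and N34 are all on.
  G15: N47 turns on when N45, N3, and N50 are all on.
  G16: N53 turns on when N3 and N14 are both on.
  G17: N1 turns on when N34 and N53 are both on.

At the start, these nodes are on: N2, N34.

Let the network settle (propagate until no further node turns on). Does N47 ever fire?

Yes

N2 and N34 are on, so N50 turns on (G7).
N50 is on, so N17 turns on (G2).
N17 and N34 are on, so N56 turns on (G6).
N56 and N2 are on, so N46 turns on (G10).
N46 is on, so N3 turns on (G12).
G9: N46 and N56 on → N45 on.
N45, N3, and N50 are on, so N47 turns on (G15).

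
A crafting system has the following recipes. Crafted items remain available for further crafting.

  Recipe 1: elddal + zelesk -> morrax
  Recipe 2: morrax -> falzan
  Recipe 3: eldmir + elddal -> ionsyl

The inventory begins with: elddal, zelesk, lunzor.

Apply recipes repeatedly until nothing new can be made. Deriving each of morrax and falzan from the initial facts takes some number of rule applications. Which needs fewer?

morrax

morrax: elddal + zelesk -> morrax (Recipe 1). [1 rule application]
falzan: Using Recipe 1, elddal and zelesk make morrax. Using Recipe 2, morrax makes falzan. [2 rule applications]
morrax needs fewer.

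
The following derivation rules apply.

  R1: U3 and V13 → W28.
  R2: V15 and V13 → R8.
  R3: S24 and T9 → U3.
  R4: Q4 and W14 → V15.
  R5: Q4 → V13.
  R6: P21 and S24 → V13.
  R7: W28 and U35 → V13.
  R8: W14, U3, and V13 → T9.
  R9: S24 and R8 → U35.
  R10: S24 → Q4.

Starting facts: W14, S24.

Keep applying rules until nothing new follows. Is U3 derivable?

No

U3 would need S24 and T9 (R3), but T9 is never established.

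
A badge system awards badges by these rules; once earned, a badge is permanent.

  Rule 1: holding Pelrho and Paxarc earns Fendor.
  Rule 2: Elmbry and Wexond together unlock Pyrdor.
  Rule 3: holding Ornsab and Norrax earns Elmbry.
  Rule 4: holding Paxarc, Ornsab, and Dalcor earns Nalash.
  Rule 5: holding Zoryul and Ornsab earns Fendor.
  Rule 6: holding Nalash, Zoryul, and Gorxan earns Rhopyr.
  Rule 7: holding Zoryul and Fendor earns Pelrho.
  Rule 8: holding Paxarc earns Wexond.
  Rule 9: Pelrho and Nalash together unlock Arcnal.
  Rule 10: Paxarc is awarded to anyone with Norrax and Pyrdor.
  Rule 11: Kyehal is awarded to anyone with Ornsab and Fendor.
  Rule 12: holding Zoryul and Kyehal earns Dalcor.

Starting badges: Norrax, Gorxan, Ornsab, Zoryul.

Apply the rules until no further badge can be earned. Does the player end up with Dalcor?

Yes

With Zoryul and Ornsab, Fendor is earned (Rule 5).
With Ornsab and Fendor, Kyehal is earned (Rule 11).
With Zoryul and Kyehal, Dalcor is earned (Rule 12).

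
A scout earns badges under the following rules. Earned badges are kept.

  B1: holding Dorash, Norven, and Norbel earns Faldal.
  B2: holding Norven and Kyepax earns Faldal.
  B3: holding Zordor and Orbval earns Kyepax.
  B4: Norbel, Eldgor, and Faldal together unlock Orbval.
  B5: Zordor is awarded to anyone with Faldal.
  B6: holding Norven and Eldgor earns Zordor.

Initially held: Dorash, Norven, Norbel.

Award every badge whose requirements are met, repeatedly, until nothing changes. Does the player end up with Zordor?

Yes

With Dorash, Norven, and Norbel, Faldal is earned (B1).
With Faldal, Zordor is earned (B5).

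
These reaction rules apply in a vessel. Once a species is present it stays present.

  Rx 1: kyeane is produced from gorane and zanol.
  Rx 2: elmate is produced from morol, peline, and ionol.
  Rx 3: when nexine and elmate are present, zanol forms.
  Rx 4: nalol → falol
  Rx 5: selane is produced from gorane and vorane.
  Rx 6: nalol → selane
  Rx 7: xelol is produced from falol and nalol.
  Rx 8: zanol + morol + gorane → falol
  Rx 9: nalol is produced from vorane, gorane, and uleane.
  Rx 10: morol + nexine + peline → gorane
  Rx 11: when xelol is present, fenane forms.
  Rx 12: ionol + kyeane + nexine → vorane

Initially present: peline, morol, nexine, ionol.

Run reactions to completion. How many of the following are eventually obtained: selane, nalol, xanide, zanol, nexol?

2

morol, nexine, and peline present → gorane forms (Rx 10).
morol, peline, and ionol present → elmate forms (Rx 2).
nexine and elmate present → zanol forms (Rx 3).
gorane and zanol present → kyeane forms (Rx 1).
ionol, kyeane, and nexine present → vorane forms (Rx 12).
gorane and vorane present → selane forms (Rx 5).
selane: reached.
nalol would need vorane, gorane, and uleane (Rx 9), but uleane never forms.
No rule produces xanide, and it is not given.
zanol: reached.
No rule produces nexol, and it is not given.
Reached: selane and zanol — 2 of the 5.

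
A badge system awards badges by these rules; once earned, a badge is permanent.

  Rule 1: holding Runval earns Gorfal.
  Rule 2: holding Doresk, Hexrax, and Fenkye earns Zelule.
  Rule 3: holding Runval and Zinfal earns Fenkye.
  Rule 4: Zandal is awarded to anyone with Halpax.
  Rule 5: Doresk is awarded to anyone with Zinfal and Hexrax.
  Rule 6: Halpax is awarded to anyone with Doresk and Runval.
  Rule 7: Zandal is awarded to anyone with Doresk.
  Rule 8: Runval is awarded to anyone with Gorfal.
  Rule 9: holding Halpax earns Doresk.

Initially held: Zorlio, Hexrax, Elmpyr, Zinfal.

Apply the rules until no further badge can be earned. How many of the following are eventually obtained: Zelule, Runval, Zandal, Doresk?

With Zinfal and Hexrax, Doresk is earned (Rule 5).
With Doresk, Zandal is earned (Rule 7).
Zelule would need Doresk, Hexrax, and Fenkye (Rule 2), but Fenkye is never earned.
Runval would need Gorfal (Rule 8), but Gorfal is never earned.
Zandal: reached.
Doresk: reached.
Reached: Zandal and Doresk — 2 of the 4.

2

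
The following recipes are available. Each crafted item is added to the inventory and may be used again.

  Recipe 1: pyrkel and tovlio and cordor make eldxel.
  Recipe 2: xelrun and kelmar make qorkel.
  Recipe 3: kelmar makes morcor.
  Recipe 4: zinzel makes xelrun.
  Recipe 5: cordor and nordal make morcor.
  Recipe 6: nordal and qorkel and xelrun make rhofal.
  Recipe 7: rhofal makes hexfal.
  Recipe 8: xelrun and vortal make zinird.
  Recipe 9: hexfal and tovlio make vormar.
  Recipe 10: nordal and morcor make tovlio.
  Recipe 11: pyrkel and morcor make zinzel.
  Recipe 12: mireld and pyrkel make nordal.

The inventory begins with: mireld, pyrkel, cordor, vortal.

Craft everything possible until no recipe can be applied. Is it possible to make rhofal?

No

rhofal would need nordal, qorkel, and xelrun (Recipe 6), but qorkel is never obtained.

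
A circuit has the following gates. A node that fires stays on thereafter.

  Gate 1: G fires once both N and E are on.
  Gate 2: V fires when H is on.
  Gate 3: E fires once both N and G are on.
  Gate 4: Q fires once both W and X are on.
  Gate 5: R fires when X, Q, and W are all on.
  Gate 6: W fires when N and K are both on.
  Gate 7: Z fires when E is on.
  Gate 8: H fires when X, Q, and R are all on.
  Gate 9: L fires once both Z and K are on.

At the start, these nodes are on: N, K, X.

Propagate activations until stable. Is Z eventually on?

Z would need E (Gate 7), but E never turns on.

No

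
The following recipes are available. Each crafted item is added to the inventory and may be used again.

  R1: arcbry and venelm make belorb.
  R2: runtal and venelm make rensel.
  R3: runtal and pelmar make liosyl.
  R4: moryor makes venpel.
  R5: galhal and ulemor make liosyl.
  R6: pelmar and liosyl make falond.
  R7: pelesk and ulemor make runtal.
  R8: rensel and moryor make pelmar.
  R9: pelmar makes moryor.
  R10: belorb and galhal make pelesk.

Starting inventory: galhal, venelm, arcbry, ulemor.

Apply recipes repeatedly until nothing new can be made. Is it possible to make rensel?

arcbry and venelm → belorb (R1).
belorb and galhal → pelesk (R10).
pelesk and ulemor → runtal (R7).
Using R2, runtal and venelm make rensel.

Yes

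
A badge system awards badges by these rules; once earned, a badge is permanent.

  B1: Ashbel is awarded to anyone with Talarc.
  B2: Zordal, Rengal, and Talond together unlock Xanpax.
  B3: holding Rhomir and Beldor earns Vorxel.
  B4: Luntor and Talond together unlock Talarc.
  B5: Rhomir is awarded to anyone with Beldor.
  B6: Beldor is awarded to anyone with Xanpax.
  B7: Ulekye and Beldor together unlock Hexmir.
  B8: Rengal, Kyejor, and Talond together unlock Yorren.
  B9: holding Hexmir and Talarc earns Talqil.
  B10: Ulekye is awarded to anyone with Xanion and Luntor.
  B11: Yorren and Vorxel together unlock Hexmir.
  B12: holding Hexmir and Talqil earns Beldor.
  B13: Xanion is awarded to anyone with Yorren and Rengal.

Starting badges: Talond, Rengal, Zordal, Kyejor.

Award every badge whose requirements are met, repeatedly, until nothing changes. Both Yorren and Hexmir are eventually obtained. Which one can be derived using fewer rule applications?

Yorren

Yorren: With Rengal, Kyejor, and Talond, Yorren is earned (B8). [1 rule application]
Hexmir: With Rengal, Kyejor, and Talond, Yorren is earned (B8). With Zordal, Rengal, and Talond, Xanpax is earned (B2). With Xanpax, Beldor is earned (B6). With Beldor, Rhomir is earned (B5). With Rhomir and Beldor, Vorxel is earned (B3). With Yorren and Vorxel, Hexmir is earned (B11). [6 rule applications]
Yorren needs fewer.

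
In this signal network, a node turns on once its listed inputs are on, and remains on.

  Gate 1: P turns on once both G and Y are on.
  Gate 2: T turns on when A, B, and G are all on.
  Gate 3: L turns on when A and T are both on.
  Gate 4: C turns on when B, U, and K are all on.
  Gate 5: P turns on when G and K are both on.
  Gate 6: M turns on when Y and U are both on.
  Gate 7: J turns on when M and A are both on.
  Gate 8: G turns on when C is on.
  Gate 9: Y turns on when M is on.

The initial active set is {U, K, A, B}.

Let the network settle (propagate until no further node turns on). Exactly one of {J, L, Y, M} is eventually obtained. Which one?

L

B, U, and K are on, so C turns on (Gate 4).
Gate 8: C on → G on.
A, B, and G are on, so T turns on (Gate 2).
A and T are on, so L turns on (Gate 3).
M would need Y and U (Gate 6), but Y never turns on. J would need M and A (Gate 7), but M never turns on. Y would need M (Gate 9), but M never turns on.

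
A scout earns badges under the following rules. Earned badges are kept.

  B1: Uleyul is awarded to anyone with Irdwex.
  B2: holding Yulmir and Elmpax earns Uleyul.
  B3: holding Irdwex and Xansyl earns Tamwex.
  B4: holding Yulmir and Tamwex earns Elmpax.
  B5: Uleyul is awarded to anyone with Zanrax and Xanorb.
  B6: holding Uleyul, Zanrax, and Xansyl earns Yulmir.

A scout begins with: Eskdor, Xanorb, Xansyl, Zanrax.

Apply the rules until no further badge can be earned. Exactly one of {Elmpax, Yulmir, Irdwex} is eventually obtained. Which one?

Yulmir

With Zanrax and Xanorb, Uleyul is earned (B5).
With Uleyul, Zanrax, and Xansyl, Yulmir is earned (B6).
Elmpax would need Yulmir and Tamwex (B4), but Tamwex is never earned. No rule produces Irdwex, and it is not given.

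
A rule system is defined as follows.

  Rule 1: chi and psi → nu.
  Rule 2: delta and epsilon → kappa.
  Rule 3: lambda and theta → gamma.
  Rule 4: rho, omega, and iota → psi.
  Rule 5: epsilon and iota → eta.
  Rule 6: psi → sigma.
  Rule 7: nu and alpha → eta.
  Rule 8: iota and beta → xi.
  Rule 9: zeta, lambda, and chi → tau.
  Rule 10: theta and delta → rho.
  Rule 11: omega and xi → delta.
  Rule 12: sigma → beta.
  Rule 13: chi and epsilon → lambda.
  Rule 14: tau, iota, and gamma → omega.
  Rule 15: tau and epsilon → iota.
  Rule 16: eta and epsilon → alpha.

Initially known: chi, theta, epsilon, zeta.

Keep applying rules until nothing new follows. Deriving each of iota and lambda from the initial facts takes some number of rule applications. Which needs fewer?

lambda: chi and epsilon hold, so lambda follows (Rule 13). [1 rule application]
iota: chi and epsilon hold, so lambda follows (Rule 13). From zeta, lambda, and chi, Rule 9 gives tau. From tau and epsilon, Rule 15 gives iota. [3 rule applications]
lambda needs fewer.

lambda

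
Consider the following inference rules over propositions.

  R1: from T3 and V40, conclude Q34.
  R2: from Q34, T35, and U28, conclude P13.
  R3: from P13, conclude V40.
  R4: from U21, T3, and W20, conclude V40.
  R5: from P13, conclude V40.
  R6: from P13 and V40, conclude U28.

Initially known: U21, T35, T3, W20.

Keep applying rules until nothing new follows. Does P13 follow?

No

P13 would need Q34, T35, and U28 (R2), but U28 is never established.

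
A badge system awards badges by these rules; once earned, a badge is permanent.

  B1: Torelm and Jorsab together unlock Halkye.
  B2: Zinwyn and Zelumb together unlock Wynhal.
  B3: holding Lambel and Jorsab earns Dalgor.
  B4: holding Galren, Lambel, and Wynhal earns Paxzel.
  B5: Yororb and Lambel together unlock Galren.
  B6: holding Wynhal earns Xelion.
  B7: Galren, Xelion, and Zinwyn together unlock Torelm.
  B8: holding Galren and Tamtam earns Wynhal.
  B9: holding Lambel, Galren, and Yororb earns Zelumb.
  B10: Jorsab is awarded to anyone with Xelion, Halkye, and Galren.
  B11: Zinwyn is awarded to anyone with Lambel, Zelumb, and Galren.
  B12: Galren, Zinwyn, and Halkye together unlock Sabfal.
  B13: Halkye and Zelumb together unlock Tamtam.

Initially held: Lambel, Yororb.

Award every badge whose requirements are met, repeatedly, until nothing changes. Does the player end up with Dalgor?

Dalgor would need Lambel and Jorsab (B3), but Jorsab is never earned.

No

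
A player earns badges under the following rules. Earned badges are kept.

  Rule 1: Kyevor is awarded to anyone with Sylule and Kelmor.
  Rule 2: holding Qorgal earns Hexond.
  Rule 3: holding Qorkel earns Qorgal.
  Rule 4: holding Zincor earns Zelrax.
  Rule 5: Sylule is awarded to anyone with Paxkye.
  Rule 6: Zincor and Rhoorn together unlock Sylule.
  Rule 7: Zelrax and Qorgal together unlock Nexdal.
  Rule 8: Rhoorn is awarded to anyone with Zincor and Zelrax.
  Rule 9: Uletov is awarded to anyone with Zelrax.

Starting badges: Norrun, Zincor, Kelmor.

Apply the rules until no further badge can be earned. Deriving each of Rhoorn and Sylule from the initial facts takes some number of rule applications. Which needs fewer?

Rhoorn: With Zincor, Zelrax is earned (Rule 4). With Zincor and Zelrax, Rhoorn is earned (Rule 8). [2 rule applications]
Sylule: With Zincor, Zelrax is earned (Rule 4). With Zincor and Zelrax, Rhoorn is earned (Rule 8). With Zincor and Rhoorn, Sylule is earned (Rule 6). [3 rule applications]
Rhoorn needs fewer.

Rhoorn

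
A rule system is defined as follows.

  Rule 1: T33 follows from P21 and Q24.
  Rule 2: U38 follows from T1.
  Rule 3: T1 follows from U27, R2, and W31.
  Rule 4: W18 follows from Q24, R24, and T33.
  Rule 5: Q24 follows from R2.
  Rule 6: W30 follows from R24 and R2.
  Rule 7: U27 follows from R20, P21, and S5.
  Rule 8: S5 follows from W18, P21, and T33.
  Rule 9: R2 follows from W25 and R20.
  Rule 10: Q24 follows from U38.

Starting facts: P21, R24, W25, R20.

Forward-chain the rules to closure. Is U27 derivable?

Yes

From W25 and R20, Rule 9 gives R2.
From R2, Rule 5 gives Q24.
P21 and Q24 hold, so T33 follows (Rule 1).
From Q24, R24, and T33, Rule 4 gives W18.
From W18, P21, and T33, Rule 8 gives S5.
From R20, P21, and S5, Rule 7 gives U27.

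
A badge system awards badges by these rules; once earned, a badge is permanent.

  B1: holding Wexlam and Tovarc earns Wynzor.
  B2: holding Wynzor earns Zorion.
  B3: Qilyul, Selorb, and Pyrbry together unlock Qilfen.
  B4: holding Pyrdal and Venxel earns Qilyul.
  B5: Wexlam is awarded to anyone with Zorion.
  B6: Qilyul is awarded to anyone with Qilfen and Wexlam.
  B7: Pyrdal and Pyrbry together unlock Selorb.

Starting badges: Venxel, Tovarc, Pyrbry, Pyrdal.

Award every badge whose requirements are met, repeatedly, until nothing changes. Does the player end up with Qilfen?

Yes

With Pyrdal and Pyrbry, Selorb is earned (B7).
With Pyrdal and Venxel, Qilyul is earned (B4).
With Qilyul, Selorb, and Pyrbry, Qilfen is earned (B3).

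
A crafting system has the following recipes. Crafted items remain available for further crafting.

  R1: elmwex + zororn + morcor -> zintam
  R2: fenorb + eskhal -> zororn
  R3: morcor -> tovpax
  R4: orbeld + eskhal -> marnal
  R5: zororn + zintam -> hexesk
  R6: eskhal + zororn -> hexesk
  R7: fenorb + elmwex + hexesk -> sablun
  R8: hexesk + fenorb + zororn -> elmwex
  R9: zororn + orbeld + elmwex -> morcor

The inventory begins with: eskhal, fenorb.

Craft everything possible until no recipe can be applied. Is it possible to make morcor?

morcor would need zororn, orbeld, and elmwex (R9), but orbeld is never obtained.

No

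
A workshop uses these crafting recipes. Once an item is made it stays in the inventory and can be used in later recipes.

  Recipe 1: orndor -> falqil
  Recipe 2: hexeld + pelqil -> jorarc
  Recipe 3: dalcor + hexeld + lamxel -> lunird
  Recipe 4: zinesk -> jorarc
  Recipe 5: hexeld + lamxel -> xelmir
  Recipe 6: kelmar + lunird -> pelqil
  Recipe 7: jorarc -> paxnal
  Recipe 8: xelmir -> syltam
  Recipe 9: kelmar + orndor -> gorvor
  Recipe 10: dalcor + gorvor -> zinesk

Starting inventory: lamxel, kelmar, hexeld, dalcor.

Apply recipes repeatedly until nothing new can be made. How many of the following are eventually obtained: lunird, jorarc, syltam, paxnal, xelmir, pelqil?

Using Recipe 3, dalcor, hexeld, and lamxel make lunird.
hexeld + lamxel -> xelmir (Recipe 5).
xelmir -> syltam (Recipe 8).
Using Recipe 6, kelmar and lunird make pelqil.
Using Recipe 2, hexeld and pelqil make jorarc.
Using Recipe 7, jorarc makes paxnal.
lunird: reached.
jorarc: reached.
syltam: reached.
paxnal: reached.
xelmir: reached.
pelqil: reached.
All 6 are reached.

6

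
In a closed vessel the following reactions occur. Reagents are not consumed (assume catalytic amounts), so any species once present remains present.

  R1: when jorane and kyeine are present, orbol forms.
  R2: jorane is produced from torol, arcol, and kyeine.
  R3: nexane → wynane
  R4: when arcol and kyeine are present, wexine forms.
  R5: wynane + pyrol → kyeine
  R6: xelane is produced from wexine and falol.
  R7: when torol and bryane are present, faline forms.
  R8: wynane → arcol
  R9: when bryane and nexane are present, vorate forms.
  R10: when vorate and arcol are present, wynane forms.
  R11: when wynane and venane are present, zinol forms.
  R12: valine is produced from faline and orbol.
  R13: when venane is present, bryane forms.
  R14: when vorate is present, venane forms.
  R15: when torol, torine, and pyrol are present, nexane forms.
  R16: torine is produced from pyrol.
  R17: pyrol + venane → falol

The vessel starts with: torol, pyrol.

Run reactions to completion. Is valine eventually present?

No

valine would need faline and orbol (R12), but faline never forms.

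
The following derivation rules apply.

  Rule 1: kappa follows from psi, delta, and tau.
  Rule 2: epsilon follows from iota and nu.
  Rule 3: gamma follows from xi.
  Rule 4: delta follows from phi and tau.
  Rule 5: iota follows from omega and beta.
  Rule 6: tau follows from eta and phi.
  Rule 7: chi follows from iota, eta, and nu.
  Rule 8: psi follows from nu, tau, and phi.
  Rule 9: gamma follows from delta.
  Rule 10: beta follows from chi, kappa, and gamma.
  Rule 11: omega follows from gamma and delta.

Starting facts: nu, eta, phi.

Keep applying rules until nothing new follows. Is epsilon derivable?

epsilon would need iota and nu (Rule 2), but iota is never established.

No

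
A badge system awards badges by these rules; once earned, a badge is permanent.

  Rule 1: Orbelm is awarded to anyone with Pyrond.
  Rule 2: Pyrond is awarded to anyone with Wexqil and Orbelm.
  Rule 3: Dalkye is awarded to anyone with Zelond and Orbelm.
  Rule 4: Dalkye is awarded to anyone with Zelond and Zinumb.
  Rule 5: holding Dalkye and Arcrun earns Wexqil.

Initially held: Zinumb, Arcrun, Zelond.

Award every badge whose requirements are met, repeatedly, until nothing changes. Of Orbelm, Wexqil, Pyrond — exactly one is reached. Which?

With Zelond and Zinumb, Dalkye is earned (Rule 4).
With Dalkye and Arcrun, Wexqil is earned (Rule 5).
Pyrond would need Wexqil and Orbelm (Rule 2), but Orbelm is never earned. Orbelm would need Pyrond (Rule 1), but Pyrond is never earned.

Wexqil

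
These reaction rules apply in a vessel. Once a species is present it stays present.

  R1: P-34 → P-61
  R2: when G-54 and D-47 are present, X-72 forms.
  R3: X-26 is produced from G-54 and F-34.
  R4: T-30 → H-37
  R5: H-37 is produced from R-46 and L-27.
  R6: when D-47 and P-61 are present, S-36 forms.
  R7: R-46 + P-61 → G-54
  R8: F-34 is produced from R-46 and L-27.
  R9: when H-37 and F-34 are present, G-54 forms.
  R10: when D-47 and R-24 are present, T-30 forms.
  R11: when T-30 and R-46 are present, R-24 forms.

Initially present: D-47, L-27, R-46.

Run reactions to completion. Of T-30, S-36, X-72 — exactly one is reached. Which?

X-72

R-46 and L-27 present → F-34 forms (R8).
R-46 and L-27 present → H-37 forms (R5).
H-37 and F-34 present → G-54 forms (R9).
G-54 and D-47 present → X-72 forms (R2).
T-30 would need D-47 and R-24 (R10), but R-24 never forms. S-36 would need D-47 and P-61 (R6), but P-61 never forms.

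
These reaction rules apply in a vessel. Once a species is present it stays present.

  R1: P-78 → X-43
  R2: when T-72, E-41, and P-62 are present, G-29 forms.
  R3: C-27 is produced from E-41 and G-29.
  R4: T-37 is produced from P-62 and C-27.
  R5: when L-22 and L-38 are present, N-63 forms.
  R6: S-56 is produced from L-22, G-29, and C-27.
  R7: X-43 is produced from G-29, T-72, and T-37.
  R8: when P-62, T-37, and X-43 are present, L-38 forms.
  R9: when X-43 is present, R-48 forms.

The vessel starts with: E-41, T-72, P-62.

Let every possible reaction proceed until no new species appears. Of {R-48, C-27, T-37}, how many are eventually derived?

3

T-72, E-41, and P-62 present → G-29 forms (R2).
E-41 and G-29 present → C-27 forms (R3).
P-62 and C-27 present → T-37 forms (R4).
G-29, T-72, and T-37 present → X-43 forms (R7).
X-43 present → R-48 forms (R9).
R-48: reached.
C-27: reached.
T-37: reached.
All 3 are reached.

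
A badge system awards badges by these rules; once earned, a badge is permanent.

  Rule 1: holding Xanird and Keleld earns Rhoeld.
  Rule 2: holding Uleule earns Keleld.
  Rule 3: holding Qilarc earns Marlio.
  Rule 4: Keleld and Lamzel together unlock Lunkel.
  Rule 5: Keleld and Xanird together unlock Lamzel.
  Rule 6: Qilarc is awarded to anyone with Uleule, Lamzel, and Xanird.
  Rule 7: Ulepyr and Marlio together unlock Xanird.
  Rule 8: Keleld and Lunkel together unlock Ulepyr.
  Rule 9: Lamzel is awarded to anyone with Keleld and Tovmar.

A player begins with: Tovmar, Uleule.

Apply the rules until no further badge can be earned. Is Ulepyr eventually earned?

With Uleule, Keleld is earned (Rule 2).
With Keleld and Tovmar, Lamzel is earned (Rule 9).
With Keleld and Lamzel, Lunkel is earned (Rule 4).
With Keleld and Lunkel, Ulepyr is earned (Rule 8).

Yes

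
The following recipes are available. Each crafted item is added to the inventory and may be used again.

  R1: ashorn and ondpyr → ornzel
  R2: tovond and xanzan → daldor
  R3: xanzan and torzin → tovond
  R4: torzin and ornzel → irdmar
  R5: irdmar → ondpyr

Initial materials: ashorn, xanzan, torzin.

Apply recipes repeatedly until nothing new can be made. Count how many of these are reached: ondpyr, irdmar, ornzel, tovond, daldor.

xanzan and torzin → tovond (R3).
Using R2, tovond and xanzan make daldor.
ondpyr would need irdmar (R5), but irdmar is never obtained.
irdmar would need torzin and ornzel (R4), but ornzel is never obtained.
ornzel would need ashorn and ondpyr (R1), but ondpyr is never obtained.
tovond: reached.
daldor: reached.
Reached: tovond and daldor — 2 of the 5.

2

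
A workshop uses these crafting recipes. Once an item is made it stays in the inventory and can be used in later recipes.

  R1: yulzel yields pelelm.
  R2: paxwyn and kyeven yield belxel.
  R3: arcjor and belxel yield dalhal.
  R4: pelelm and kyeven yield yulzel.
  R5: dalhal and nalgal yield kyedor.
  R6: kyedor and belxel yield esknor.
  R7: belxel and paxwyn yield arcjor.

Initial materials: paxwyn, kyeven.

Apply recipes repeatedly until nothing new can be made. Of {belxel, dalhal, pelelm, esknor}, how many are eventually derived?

2

Using R2, paxwyn and kyeven make belxel.
Using R7, belxel and paxwyn make arcjor.
Using R3, arcjor and belxel make dalhal.
belxel: reached.
dalhal: reached.
pelelm would need yulzel (R1), but yulzel is never obtained.
esknor would need kyedor and belxel (R6), but kyedor is never obtained.
Reached: belxel and dalhal — 2 of the 4.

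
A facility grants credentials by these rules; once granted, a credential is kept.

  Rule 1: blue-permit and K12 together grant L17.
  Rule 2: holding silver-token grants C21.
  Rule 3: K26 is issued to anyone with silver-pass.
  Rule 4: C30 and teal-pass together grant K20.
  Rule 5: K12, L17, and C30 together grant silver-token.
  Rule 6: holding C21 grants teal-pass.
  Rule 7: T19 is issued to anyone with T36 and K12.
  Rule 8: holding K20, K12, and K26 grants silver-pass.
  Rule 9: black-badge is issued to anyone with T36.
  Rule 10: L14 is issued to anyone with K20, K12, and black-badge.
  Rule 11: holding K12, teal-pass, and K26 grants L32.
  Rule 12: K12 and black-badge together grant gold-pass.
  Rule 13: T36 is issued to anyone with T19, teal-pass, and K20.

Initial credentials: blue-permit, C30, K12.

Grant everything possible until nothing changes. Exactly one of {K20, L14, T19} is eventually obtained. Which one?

Holding blue-permit and K12 grants L17 (Rule 1).
Holding K12, L17, and C30 grants silver-token (Rule 5).
Holding silver-token grants C21 (Rule 2).
Holding C21 grants teal-pass (Rule 6).
Holding C30 and teal-pass grants K20 (Rule 4).
T19 would need T36 and K12 (Rule 7), but T36 is never granted. L14 would need K20, K12, and black-badge (Rule 10), but black-badge is never granted.

K20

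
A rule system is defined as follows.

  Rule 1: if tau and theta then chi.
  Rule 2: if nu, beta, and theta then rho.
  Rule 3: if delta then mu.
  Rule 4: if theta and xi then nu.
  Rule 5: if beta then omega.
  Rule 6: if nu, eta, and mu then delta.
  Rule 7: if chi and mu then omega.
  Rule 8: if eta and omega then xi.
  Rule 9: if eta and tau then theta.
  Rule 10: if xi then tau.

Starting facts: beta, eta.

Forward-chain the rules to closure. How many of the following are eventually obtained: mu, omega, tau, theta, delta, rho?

beta holds, so omega follows (Rule 5).
From eta and omega, Rule 8 gives xi.
xi holds, so tau follows (Rule 10).
From eta and tau, Rule 9 gives theta.
theta and xi hold, so nu follows (Rule 4).
nu, beta, and theta hold, so rho follows (Rule 2).
mu would need delta (Rule 3), but delta is never established.
omega: reached.
tau: reached.
theta: reached.
delta would need nu, eta, and mu (Rule 6), but mu is never established.
rho: reached.
Reached: omega, tau, theta, and rho — 4 of the 6.

4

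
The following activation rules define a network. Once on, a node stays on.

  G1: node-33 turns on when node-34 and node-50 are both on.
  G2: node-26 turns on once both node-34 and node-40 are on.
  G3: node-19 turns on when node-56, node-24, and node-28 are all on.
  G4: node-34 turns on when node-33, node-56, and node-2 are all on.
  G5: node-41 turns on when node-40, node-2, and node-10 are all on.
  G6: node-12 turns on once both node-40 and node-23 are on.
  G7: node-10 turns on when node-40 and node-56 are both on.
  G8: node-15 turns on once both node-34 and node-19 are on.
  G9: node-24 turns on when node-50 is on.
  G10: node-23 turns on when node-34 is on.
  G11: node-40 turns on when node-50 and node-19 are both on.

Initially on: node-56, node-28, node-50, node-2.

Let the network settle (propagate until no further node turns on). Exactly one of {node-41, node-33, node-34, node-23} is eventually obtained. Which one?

node-50 is on, so node-24 turns on (G9).
node-56, node-24, and node-28 are on, so node-19 turns on (G3).
G11: node-50 and node-19 on → node-40 on.
G7: node-40 and node-56 on → node-10 on.
G5: node-40, node-2, and node-10 on → node-41 on.
node-23 would need node-34 (G10), but node-34 never turns on. node-34 would need node-33, node-56, and node-2 (G4), but node-33 never turns on. node-33 would need node-34 and node-50 (G1), but node-34 never turns on.

node-41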